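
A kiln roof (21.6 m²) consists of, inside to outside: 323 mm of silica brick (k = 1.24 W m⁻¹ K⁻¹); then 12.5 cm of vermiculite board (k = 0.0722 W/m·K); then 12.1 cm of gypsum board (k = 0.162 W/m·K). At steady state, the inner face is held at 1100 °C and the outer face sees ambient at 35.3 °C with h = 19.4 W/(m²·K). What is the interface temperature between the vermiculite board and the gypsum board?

Series thermal resistances, inner to outer:
  R_silica brick = L/(kA) = 0.323/(1.24·21.6) = 0.01206 K/W
  R_vermiculite board = L/(kA) = 0.125/(0.0722·21.6) = 0.08015 K/W
  R_gypsum board = L/(kA) = 0.121/(0.162·21.6) = 0.03458 K/W
  R_conv,out = 1/(hA) = 1/(19.4·21.6) = 0.002386 K/W
ΣR = 0.01206 + 0.08015 + 0.03458 + 0.002386 = 0.1292 K/W
Q = ΔT/ΣR = (1100 °C − 35.3 °C)/0.1292 = 8241 W
From the inner boundary to the vermiculite board/gypsum board interface, ΣR_partial = 0.09221 K/W.
T_interface = T_in − Q·ΣR_partial = 1100 °C − (8241)(0.09221) = 340 °C

T = 340 °C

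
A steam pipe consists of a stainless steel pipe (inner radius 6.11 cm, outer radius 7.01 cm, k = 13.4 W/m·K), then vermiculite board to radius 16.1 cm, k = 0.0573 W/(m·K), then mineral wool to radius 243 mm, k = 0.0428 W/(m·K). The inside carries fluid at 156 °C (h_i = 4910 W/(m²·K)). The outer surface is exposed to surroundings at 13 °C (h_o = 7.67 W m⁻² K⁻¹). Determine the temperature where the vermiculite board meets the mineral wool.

T = 71.8 °C

Resistance network (inner→outer):
  R'_conv,in = 1/(2πr h) = 1/(2π·0.0611·4910) = 5.305×10^-4 m·K/W
  R'_stainless steel = ln(0.0701/0.0611)/(2πk) = 0.1374/(2π·13.4) = 0.001632 m·K/W
  R'_vermiculite board = ln(0.161/0.0701)/(2πk) = 0.8315/(2π·0.0573) = 2.310 m·K/W
  R'_mineral wool = ln(0.243/0.161)/(2πk) = 0.4117/(2π·0.0428) = 1.531 m·K/W
  R'_conv,out = 1/(2πr h) = 1/(2π·0.243·7.67) = 0.08539 m·K/W
ΣR = 5.305×10^-4 + 0.001632 + 2.310 + 1.531 + 0.08539 = 3.929 m·K/W
Q' = ΔT/ΣR = (156 °C − 13 °C)/3.929 = 36.40 W/m
From the inner boundary to the vermiculite board/mineral wool interface, ΣR_partial = 2.312 m·K/W.
T_interface = T_in − Q'·ΣR_partial = 156 °C − (36.40)(2.312) = 71.8 °C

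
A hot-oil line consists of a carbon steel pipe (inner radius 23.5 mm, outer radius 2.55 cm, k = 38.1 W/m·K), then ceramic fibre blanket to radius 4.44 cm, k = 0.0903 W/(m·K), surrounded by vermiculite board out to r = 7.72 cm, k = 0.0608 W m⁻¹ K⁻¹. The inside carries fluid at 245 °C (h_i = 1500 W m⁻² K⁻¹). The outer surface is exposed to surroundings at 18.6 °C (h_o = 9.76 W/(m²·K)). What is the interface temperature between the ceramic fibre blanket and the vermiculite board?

T = 161 °C

Resistance network (inner→outer):
  R'_conv,in = 1/(2πr h) = 1/(2π·0.0235·1500) = 0.004515 m·K/W
  R'_carbon steel = ln(0.0255/0.0235)/(2πk) = 0.08168/(2π·38.1) = 3.412×10^-4 m·K/W
  R'_ceramic fibre blanket = ln(0.0444/0.0255)/(2πk) = 0.5546/(2π·0.0903) = 0.9774 m·K/W
  R'_vermiculite board = ln(0.0772/0.0444)/(2πk) = 0.5532/(2π·0.0608) = 1.448 m·K/W
  R'_conv,out = 1/(2πr h) = 1/(2π·0.0772·9.76) = 0.2112 m·K/W
ΣR = 0.004515 + 3.412×10^-4 + 0.9774 + 1.448 + 0.2112 = 2.641 m·K/W
Q' = ΔT/ΣR = (245 °C − 18.6 °C)/2.641 = 85.73 W/m
From the inner boundary to the ceramic fibre blanket/vermiculite board interface, ΣR_partial = 0.9823 m·K/W.
T_interface = T_in − Q'·ΣR_partial = 245 °C − (85.73)(0.9823) = 161 °C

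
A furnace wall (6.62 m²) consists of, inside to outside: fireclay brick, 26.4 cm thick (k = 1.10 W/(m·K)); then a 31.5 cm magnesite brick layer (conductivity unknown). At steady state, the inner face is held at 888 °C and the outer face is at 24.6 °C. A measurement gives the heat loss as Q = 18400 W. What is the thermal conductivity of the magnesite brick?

ΣR = ΔT/Q = |888 − 24.6|/18400 = 0.04692 K/W
Known resistances:
  R_fireclay brick = L/(kA) = 0.264/(1.10·6.62) = 0.03625 K/W
R_magnesite brick = ΣR − ΣR_known = 0.04692 − 0.03625 = 0.01067 K/W
L/(kA) = 0.01067 ⇒ k = 0.315/(0.01067·6.62) = 4.46 W/m·K

k = 4.46 W/m·K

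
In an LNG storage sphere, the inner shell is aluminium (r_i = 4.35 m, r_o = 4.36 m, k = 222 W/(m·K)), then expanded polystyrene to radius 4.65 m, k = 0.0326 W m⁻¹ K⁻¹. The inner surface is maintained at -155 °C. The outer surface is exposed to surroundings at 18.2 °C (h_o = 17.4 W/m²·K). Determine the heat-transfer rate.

Q = 4.93 kW

Series thermal resistances, inner to outer:
  R_aluminium = (1/4.35 − 1/4.36)/(4πk) = 5.273×10^-4/(4π·222) = 1.890×10^-7 K/W
  R_expanded polystyrene = (1/4.36 − 1/4.65)/(4πk) = 0.01430/(4π·0.0326) = 0.03492 K/W
  R_conv,out = 1/(4πr²h) = 1/(4π·4.65²·17.4) = 2.115×10^-4 K/W
ΣR = 1.890×10^-7 + 0.03492 + 2.115×10^-4 = 0.03513 K/W
Q = ΔT/ΣR = (-155 °C − 18.2 °C)/0.03513 = -4930 W
(Negative Q ⇒ heat flows inward; heat gain = 4930 W.)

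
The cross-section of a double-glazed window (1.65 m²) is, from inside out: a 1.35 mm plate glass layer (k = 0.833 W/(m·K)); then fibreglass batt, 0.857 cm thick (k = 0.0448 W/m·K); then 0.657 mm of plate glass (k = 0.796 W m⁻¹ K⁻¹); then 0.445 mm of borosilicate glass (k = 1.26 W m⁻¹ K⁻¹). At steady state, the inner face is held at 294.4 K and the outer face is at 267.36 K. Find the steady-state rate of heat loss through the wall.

Q = 230 W

Treat each layer as a resistance in series:
  R_plate glass = L/(kA) = 0.00135/(0.833·1.65) = 9.822×10^-4 K/W
  R_fibreglass batt = L/(kA) = 0.00857/(0.0448·1.65) = 0.1159 K/W
  R_plate glass = L/(kA) = 6.57×10^-4/(0.796·1.65) = 5.002×10^-4 K/W
  R_borosilicate glass = L/(kA) = 4.45×10^-4/(1.26·1.65) = 2.140×10^-4 K/W
ΣR = 9.822×10^-4 + 0.1159 + 5.002×10^-4 + 2.140×10^-4 = 0.1176 K/W
Q = ΔT/ΣR = (294.4 K − 267.36 K)/0.1176 = 230 W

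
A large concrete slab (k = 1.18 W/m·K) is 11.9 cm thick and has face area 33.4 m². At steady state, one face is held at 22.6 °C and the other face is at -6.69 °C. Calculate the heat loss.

Q = kA·ΔT/L = 1.18 × 33.4 × |22.6 °C − -6.69 °C| / 0.119 = 9700 W

Q = 9.70 kW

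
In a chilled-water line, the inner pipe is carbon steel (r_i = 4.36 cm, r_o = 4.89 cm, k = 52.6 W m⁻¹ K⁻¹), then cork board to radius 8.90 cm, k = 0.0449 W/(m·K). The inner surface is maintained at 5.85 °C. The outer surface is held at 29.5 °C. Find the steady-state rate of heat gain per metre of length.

Resistance network (inner→outer):
  R'_carbon steel = ln(0.0489/0.0436)/(2πk) = 0.1147/(2π·52.6) = 3.471×10^-4 m·K/W
  R'_cork board = ln(0.0890/0.0489)/(2πk) = 0.5989/(2π·0.0449) = 2.123 m·K/W
ΣR = 3.471×10^-4 + 2.123 = 2.123 m·K/W
Q' = ΔT/ΣR = (5.85 °C − 29.5 °C)/2.123 = -11.1 W/m
(Negative Q' ⇒ heat flows inward; heat gain = 11.1 W/m.)

Q' = 11.1 W/m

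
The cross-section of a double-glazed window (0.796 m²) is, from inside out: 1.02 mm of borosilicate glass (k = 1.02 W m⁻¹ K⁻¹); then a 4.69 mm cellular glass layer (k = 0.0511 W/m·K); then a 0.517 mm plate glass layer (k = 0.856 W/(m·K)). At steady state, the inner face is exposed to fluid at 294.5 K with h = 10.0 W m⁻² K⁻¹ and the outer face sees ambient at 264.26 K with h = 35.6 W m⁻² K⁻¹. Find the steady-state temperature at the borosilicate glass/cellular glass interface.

T = 280.71 K

Treat each layer as a resistance in series:
  R_conv,in = 1/(hA) = 1/(10.0·0.796) = 0.1256 K/W
  R_borosilicate glass = L/(kA) = 0.00102/(1.02·0.796) = 0.001256 K/W
  R_cellular glass = L/(kA) = 0.00469/(0.0511·0.796) = 0.1153 K/W
  R_plate glass = L/(kA) = 5.17×10^-4/(0.856·0.796) = 7.588×10^-4 K/W
  R_conv,out = 1/(hA) = 1/(35.6·0.796) = 0.03529 K/W
ΣR = 0.1256 + 0.001256 + 0.1153 + 7.588×10^-4 + 0.03529 = 0.2782 K/W
Q = ΔT/ΣR = (294.5 K − 264.26 K)/0.2782 = 108.7 W
From the inner boundary to the borosilicate glass/cellular glass interface, ΣR_partial = 0.1269 K/W.
T_interface = T_in − Q·ΣR_partial = 294.5 K − (108.7)(0.1269) = 280.71 K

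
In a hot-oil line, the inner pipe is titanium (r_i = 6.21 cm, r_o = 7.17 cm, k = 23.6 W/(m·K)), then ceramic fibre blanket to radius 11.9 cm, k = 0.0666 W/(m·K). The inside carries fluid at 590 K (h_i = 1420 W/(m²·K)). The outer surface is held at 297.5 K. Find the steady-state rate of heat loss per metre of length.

Treat each layer as a resistance in series:
  R'_conv,in = 1/(2πr h) = 1/(2π·0.0621·1420) = 0.001805 m·K/W
  R'_titanium = ln(0.0717/0.0621)/(2πk) = 0.1437/(2π·23.6) = 9.694×10^-4 m·K/W
  R'_ceramic fibre blanket = ln(0.119/0.0717)/(2πk) = 0.5066/(2π·0.0666) = 1.211 m·K/W
ΣR = 0.001805 + 9.694×10^-4 + 1.211 = 1.214 m·K/W
Q' = ΔT/ΣR = (590 K − 297.5 K)/1.214 = 241 W/m

Q' = 241 W/m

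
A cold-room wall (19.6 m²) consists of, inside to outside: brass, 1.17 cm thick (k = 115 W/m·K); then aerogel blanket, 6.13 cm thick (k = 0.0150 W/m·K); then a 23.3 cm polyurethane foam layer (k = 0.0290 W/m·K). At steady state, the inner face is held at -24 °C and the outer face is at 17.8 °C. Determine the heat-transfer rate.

Treat each layer as a resistance in series:
  R_brass = L/(kA) = 0.0117/(115·19.6) = 5.191×10^-6 K/W
  R_aerogel blanket = L/(kA) = 0.0613/(0.0150·19.6) = 0.2085 K/W
  R_polyurethane foam = L/(kA) = 0.233/(0.0290·19.6) = 0.4099 K/W
ΣR = 5.191×10^-6 + 0.2085 + 0.4099 = 0.6184 K/W
Q = ΔT/ΣR = (-24 °C − 17.8 °C)/0.6184 = -67.6 W
(Negative Q ⇒ heat flows inward; heat gain = 67.6 W.)

Q = 67.6 W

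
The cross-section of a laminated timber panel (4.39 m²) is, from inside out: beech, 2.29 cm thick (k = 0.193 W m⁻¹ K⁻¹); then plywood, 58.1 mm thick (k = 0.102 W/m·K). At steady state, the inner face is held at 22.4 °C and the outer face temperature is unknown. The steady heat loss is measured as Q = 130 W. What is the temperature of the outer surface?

Series resistances:
  R_beech = L/(kA) = 0.0229/(0.193·4.39) = 0.02703 K/W
  R_plywood = L/(kA) = 0.0581/(0.102·4.39) = 0.1298 K/W
ΣR = 0.1568 K/W
ΔT = Q·ΣR = 130 × 0.1568 = 20.38 K
Heat flows outward, so T_out = T_in − ΔT = 22.4 − 20.38 = 2.02 °C

T_out = 2.02 °C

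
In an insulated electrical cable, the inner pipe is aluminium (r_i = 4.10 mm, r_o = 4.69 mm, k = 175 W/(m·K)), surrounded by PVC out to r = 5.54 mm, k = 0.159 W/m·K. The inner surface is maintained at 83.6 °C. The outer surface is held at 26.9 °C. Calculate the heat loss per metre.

Treat each layer as a resistance in series:
  R'_aluminium = ln(0.00469/0.00410)/(2πk) = 0.1344/(2π·175) = 1.223×10^-4 m·K/W
  R'_PVC = ln(0.00554/0.00469)/(2πk) = 0.1666/(2π·0.159) = 0.1667 m·K/W
ΣR = 1.223×10^-4 + 0.1667 = 0.1668 m·K/W
Q' = ΔT/ΣR = (83.6 °C − 26.9 °C)/0.1668 = 340 W/m

Q' = 340 W/m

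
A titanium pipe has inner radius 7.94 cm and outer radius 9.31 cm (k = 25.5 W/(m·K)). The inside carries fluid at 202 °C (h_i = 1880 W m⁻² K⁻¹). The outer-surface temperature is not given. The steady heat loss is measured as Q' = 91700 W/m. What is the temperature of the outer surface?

Sum the resistances:
  R'_conv,in = 1/(2πr h) = 1/(2π·0.0794·1880) = 0.001066 m·K/W
  R'_titanium = ln(0.0931/0.0794)/(2πk) = 0.1592/(2π·25.5) = 9.935×10^-4 m·K/W
ΣR = 0.002060 m·K/W
ΔT = Q'·ΣR = 91700 × 0.002060 = 188.9 K
Heat flows outward, so T_out = T_in − ΔT = 202 − 188.9 = 13.1 °C

T_out = 13.1 °C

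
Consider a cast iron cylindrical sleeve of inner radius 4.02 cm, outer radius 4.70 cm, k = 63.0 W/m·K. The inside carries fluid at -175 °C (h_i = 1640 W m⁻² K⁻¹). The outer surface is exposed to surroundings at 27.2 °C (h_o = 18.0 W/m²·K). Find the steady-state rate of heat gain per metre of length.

Series thermal resistances, inner to outer:
  R'_conv,in = 1/(2πr h) = 1/(2π·0.0402·1640) = 0.002414 m·K/W
  R'_cast iron = ln(0.0470/0.0402)/(2πk) = 0.1563/(2π·63.0) = 3.948×10^-4 m·K/W
  R'_conv,out = 1/(2πr h) = 1/(2π·0.0470·18.0) = 0.1881 m·K/W
ΣR = 0.002414 + 3.948×10^-4 + 0.1881 = 0.1909 m·K/W
Q' = ΔT/ΣR = (-175 °C − 27.2 °C)/0.1909 = -1060 W/m
(Negative Q' ⇒ heat flows inward; heat gain = 1060 W/m.)

Q' = 1060 W/m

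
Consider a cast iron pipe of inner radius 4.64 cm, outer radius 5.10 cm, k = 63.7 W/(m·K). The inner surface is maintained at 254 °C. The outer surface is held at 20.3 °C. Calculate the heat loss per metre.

Q' = 9.90×10^5 W/m

Q' = 2πk·ΔT/ln(r₂/r₁) = 2π × 63.7 × 233.7 / ln(0.0510/0.0464) = 9.90×10^5 W/m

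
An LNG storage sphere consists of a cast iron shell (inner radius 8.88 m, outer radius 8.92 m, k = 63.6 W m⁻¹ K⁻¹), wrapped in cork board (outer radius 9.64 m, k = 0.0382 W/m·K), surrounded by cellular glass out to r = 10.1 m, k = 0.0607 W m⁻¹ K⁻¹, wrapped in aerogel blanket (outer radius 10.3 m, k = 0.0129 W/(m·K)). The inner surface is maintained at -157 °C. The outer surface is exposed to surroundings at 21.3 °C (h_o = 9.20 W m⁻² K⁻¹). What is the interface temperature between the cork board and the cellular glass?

T = -69.6 °C

Treat each layer as a resistance in series:
  R_cast iron = (1/8.88 − 1/8.92)/(4πk) = 5.050×10^-4/(4π·63.6) = 6.319×10^-7 K/W
  R_cork board = (1/8.92 − 1/9.64)/(4πk) = 0.008373/(4π·0.0382) = 0.01744 K/W
  R_cellular glass = (1/9.64 − 1/10.1)/(4πk) = 0.004725/(4π·0.0607) = 0.006194 K/W
  R_aerogel blanket = (1/10.1 − 1/10.3)/(4πk) = 0.001923/(4π·0.0129) = 0.01186 K/W
  R_conv,out = 1/(4πr²h) = 1/(4π·10.3²·9.20) = 8.153×10^-5 K/W
ΣR = 6.319×10^-7 + 0.01744 + 0.006194 + 0.01186 + 8.153×10^-5 = 0.03558 K/W
Q = ΔT/ΣR = (-157 °C − 21.3 °C)/0.03558 = -5011 W
From the inner boundary to the cork board/cellular glass interface, ΣR_partial = 0.01744 K/W.
T_interface = T_in − Q·ΣR_partial = -157 °C − (-5011)(0.01744) = -69.6 °C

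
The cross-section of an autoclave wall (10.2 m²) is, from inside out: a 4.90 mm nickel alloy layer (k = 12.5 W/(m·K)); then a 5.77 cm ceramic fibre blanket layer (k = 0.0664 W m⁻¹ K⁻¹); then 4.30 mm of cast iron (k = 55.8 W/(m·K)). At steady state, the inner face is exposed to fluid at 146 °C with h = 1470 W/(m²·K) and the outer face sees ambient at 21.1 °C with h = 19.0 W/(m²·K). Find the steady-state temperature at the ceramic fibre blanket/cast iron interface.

T = 28.2 °C

Resistance network (inner→outer):
  R_conv,in = 1/(hA) = 1/(1470·10.2) = 6.669×10^-5 K/W
  R_nickel alloy = L/(kA) = 0.00490/(12.5·10.2) = 3.843×10^-5 K/W
  R_ceramic fibre blanket = L/(kA) = 0.0577/(0.0664·10.2) = 0.08519 K/W
  R_cast iron = L/(kA) = 0.00430/(55.8·10.2) = 7.555×10^-6 K/W
  R_conv,out = 1/(hA) = 1/(19.0·10.2) = 0.005160 K/W
ΣR = 6.669×10^-5 + 3.843×10^-5 + 0.08519 + 7.555×10^-6 + 0.005160 = 0.09046 K/W
Q = ΔT/ΣR = (146 °C − 21.1 °C)/0.09046 = 1381 W
From the inner boundary to the ceramic fibre blanket/cast iron interface, ΣR_partial = 0.08530 K/W.
T_interface = T_in − Q·ΣR_partial = 146 °C − (1381)(0.08530) = 28.2 °C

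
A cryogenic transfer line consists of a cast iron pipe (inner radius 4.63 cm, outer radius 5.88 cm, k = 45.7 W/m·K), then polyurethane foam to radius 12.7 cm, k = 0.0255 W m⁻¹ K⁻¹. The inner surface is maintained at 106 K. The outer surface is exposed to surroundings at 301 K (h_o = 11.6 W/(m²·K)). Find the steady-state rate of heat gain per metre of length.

Q' = 39.7 W/m

Series thermal resistances, inner to outer:
  R'_cast iron = ln(0.0588/0.0463)/(2πk) = 0.2390/(2π·45.7) = 8.323×10^-4 m·K/W
  R'_polyurethane foam = ln(0.127/0.0588)/(2πk) = 0.7700/(2π·0.0255) = 4.806 m·K/W
  R'_conv,out = 1/(2πr h) = 1/(2π·0.127·11.6) = 0.1080 m·K/W
ΣR = 8.323×10^-4 + 4.806 + 0.1080 = 4.915 m·K/W
Q' = ΔT/ΣR = (106 K − 301 K)/4.915 = -39.7 W/m
(Negative Q' ⇒ heat flows inward; heat gain = 39.7 W/m.)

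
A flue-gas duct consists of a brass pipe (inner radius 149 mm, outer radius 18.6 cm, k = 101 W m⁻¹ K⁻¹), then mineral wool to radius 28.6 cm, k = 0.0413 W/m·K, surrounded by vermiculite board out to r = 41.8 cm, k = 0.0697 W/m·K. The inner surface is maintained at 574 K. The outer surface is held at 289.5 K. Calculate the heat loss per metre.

Series thermal resistances, inner to outer:
  R'_brass = ln(0.186/0.149)/(2πk) = 0.2218/(2π·101) = 3.495×10^-4 m·K/W
  R'_mineral wool = ln(0.286/0.186)/(2πk) = 0.4302/(2π·0.0413) = 1.658 m·K/W
  R'_vermiculite board = ln(0.418/0.286)/(2πk) = 0.3795/(2π·0.0697) = 0.8665 m·K/W
ΣR = 3.495×10^-4 + 1.658 + 0.8665 = 2.525 m·K/W
Q' = ΔT/ΣR = (574 K − 289.5 K)/2.525 = 113 W/m

Q' = 113 W/m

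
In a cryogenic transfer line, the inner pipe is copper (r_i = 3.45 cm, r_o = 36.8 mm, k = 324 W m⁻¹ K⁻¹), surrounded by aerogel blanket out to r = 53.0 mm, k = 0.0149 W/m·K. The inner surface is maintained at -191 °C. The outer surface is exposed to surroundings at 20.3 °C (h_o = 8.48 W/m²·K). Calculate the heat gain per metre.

Q' = 49.7 W/m

Treat each layer as a resistance in series:
  R'_copper = ln(0.0368/0.0345)/(2πk) = 0.06454/(2π·324) = 3.170×10^-5 m·K/W
  R'_aerogel blanket = ln(0.0530/0.0368)/(2πk) = 0.3648/(2π·0.0149) = 3.897 m·K/W
  R'_conv,out = 1/(2πr h) = 1/(2π·0.0530·8.48) = 0.3541 m·K/W
ΣR = 3.170×10^-5 + 3.897 + 0.3541 = 4.251 m·K/W
Q' = ΔT/ΣR = (-191 °C − 20.3 °C)/4.251 = -49.7 W/m
(Negative Q' ⇒ heat flows inward; heat gain = 49.7 W/m.)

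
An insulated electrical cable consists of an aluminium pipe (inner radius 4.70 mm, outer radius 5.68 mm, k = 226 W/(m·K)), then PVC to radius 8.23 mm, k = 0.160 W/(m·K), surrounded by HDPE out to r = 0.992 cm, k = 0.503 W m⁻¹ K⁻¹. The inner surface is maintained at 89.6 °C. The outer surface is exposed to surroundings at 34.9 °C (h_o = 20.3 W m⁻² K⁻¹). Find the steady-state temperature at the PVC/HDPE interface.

Treat each layer as a resistance in series:
  R'_aluminium = ln(0.00568/0.00470)/(2πk) = 0.1894/(2π·226) = 1.334×10^-4 m·K/W
  R'_PVC = ln(0.00823/0.00568)/(2πk) = 0.3708/(2π·0.160) = 0.3689 m·K/W
  R'_HDPE = ln(0.00992/0.00823)/(2πk) = 0.1868/(2π·0.503) = 0.05910 m·K/W
  R'_conv,out = 1/(2πr h) = 1/(2π·0.00992·20.3) = 0.7903 m·K/W
ΣR = 1.334×10^-4 + 0.3689 + 0.05910 + 0.7903 = 1.218 m·K/W
Q' = ΔT/ΣR = (89.6 °C − 34.9 °C)/1.218 = 44.91 W/m
From the inner boundary to the PVC/HDPE interface, ΣR_partial = 0.3690 m·K/W.
T_interface = T_in − Q'·ΣR_partial = 89.6 °C − (44.91)(0.3690) = 73.0 °C

T = 73.0 °C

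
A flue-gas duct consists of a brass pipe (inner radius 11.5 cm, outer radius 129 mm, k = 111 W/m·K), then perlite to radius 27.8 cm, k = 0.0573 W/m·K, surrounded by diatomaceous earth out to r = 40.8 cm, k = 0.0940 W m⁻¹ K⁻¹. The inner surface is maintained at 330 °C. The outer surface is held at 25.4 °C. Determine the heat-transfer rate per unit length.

Series thermal resistances, inner to outer:
  R'_brass = ln(0.129/0.115)/(2πk) = 0.1149/(2π·111) = 1.647×10^-4 m·K/W
  R'_perlite = ln(0.278/0.129)/(2πk) = 0.7678/(2π·0.0573) = 2.133 m·K/W
  R'_diatomaceous earth = ln(0.408/0.278)/(2πk) = 0.3836/(2π·0.0940) = 0.6496 m·K/W
ΣR = 1.647×10^-4 + 2.133 + 0.6496 = 2.783 m·K/W
Q' = ΔT/ΣR = (330 °C − 25.4 °C)/2.783 = 109 W/m

Q' = 109 W/m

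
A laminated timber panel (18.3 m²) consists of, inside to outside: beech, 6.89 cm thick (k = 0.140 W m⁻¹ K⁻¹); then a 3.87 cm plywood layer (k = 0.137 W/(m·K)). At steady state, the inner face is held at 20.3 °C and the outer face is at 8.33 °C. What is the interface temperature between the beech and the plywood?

T = 12.7 °C

Resistance network (inner→outer):
  R_beech = L/(kA) = 0.0689/(0.140·18.3) = 0.02689 K/W
  R_plywood = L/(kA) = 0.0387/(0.137·18.3) = 0.01544 K/W
ΣR = 0.02689 + 0.01544 = 0.04233 K/W
Q = ΔT/ΣR = (20.3 °C − 8.33 °C)/0.04233 = 282.8 W
From the inner boundary to the beech/plywood interface, ΣR_partial = 0.02689 K/W.
T_interface = T_in − Q·ΣR_partial = 20.3 °C − (282.8)(0.02689) = 12.7 °C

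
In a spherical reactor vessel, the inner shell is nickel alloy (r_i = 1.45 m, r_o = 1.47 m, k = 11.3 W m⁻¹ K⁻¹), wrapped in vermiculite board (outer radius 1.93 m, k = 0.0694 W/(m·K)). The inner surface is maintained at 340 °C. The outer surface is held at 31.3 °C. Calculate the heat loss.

Q = 1660 W

Treat each layer as a resistance in series:
  R_nickel alloy = (1/1.45 − 1/1.47)/(4πk) = 0.009383/(4π·11.3) = 6.608×10^-5 K/W
  R_vermiculite board = (1/1.47 − 1/1.93)/(4πk) = 0.1621/(4π·0.0694) = 0.1859 K/W
ΣR = 6.608×10^-5 + 0.1859 = 0.1860 K/W
Q = ΔT/ΣR = (340 °C − 31.3 °C)/0.1860 = 1660 W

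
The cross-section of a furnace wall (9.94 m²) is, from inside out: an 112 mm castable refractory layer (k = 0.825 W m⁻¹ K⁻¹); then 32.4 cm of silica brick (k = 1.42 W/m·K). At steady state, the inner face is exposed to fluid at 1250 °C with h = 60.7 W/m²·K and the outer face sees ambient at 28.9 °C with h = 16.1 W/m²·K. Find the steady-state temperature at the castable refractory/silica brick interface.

T = 830 °C

Treat each layer as a resistance in series:
  R_conv,in = 1/(hA) = 1/(60.7·9.94) = 0.001657 K/W
  R_castable refractory = L/(kA) = 0.112/(0.825·9.94) = 0.01366 K/W
  R_silica brick = L/(kA) = 0.324/(1.42·9.94) = 0.02295 K/W
  R_conv,out = 1/(hA) = 1/(16.1·9.94) = 0.006249 K/W
ΣR = 0.001657 + 0.01366 + 0.02295 + 0.006249 = 0.04452 K/W
Q = ΔT/ΣR = (1250 °C − 28.9 °C)/0.04452 = 27430 W
From the inner boundary to the castable refractory/silica brick interface, ΣR_partial = 0.01532 K/W.
T_interface = T_in − Q·ΣR_partial = 1250 °C − (27430)(0.01532) = 830 °C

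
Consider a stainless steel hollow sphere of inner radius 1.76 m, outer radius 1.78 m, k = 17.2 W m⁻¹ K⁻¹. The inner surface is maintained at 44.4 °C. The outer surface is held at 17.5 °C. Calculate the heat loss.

Q = 9.11×10^5 W

Q = 4πk·ΔT/(1/r₁ − 1/r₂) = 4π × 17.2 × 26.9 / (1/1.76 − 1/1.78) = 9.11×10^5 W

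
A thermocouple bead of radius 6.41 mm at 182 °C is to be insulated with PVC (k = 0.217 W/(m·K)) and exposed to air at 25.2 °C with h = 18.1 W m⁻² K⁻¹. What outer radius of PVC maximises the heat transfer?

r_cr = 2.40 cm

For a sphere, r_cr = 2k_ins/h = 2·0.217/18.1 = 0.0240 m = 2.40 cm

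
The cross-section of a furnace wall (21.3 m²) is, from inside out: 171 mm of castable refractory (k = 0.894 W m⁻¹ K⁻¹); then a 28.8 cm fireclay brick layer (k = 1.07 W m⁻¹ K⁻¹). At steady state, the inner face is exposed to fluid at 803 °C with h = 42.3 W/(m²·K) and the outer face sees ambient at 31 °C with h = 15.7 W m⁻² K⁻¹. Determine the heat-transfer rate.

Treat each layer as a resistance in series:
  R_conv,in = 1/(hA) = 1/(42.3·21.3) = 0.001110 K/W
  R_castable refractory = L/(kA) = 0.171/(0.894·21.3) = 0.008980 K/W
  R_fireclay brick = L/(kA) = 0.288/(1.07·21.3) = 0.01264 K/W
  R_conv,out = 1/(hA) = 1/(15.7·21.3) = 0.002990 K/W
ΣR = 0.001110 + 0.008980 + 0.01264 + 0.002990 = 0.02572 K/W
Q = ΔT/ΣR = (803 °C − 31 °C)/0.02572 = 30000 W

Q = 30.0 kW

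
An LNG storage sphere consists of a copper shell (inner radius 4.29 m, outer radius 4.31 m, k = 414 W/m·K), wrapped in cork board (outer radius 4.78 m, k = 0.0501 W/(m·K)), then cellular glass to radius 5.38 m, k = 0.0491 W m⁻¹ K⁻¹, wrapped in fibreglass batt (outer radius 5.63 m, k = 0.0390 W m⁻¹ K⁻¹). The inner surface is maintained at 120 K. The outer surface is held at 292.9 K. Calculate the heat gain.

Q = 1900 W

Treat each layer as a resistance in series:
  R_copper = (1/4.29 − 1/4.31)/(4πk) = 0.001082/(4π·414) = 2.079×10^-7 K/W
  R_cork board = (1/4.31 − 1/4.78)/(4πk) = 0.02281/(4π·0.0501) = 0.03624 K/W
  R_cellular glass = (1/4.78 − 1/5.38)/(4πk) = 0.02333/(4π·0.0491) = 0.03781 K/W
  R_fibreglass batt = (1/5.38 − 1/5.63)/(4πk) = 0.008254/(4π·0.0390) = 0.01684 K/W
ΣR = 2.079×10^-7 + 0.03624 + 0.03781 + 0.01684 = 0.09089 K/W
Q = ΔT/ΣR = (120 K − 292.9 K)/0.09089 = -1900 W
(Negative Q ⇒ heat flows inward; heat gain = 1900 W.)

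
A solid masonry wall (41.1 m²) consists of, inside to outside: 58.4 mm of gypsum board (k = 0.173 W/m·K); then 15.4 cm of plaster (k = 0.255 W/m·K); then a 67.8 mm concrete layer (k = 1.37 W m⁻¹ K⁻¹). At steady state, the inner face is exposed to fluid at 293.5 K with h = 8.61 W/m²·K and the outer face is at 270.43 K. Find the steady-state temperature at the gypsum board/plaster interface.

T = 284.0 K

Resistance network (inner→outer):
  R_conv,in = 1/(hA) = 1/(8.61·41.1) = 0.002826 K/W
  R_gypsum board = L/(kA) = 0.0584/(0.173·41.1) = 0.008213 K/W
  R_plaster = L/(kA) = 0.154/(0.255·41.1) = 0.01469 K/W
  R_concrete = L/(kA) = 0.0678/(1.37·41.1) = 0.001204 K/W
ΣR = 0.002826 + 0.008213 + 0.01469 + 0.001204 = 0.02693 K/W
Q = ΔT/ΣR = (293.5 K − 270.43 K)/0.02693 = 856.7 W
From the inner boundary to the gypsum board/plaster interface, ΣR_partial = 0.01104 K/W.
T_interface = T_in − Q·ΣR_partial = 293.5 K − (856.7)(0.01104) = 284.0 K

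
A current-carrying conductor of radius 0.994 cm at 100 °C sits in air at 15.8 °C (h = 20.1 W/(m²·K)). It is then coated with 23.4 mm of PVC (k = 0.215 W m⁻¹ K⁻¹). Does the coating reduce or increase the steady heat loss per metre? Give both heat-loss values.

Critical radius for a cylinder: r_cr = k/h = 0.0107 m = 1.07 cm.
Outer radius after coating: r₂ = 0.00994 + 0.0234 = 0.03334 m.
r₁ < r_cr < r₂: heat loss rises to a maximum at r_cr then falls. Whether the coating helps depends on whether Q(r₂) has dropped back below Q(r₁).
Bare: R = 1/(2πr₁h) = 0.7966 m·K/W; Q = 84.2/0.7966 = 106 W/m.
Coated: R = R_cond + R_conv = 1.133 m·K/W; Q = 84.2/1.133 = 74.3 W/m.

reduces: 106 → 74.3 W/m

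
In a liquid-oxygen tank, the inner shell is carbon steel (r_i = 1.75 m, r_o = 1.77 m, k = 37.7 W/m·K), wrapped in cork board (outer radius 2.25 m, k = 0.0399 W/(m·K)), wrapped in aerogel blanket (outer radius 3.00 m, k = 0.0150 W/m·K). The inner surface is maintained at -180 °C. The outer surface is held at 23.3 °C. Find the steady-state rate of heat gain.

Q = 245 W

Series thermal resistances, inner to outer:
  R_carbon steel = (1/1.75 − 1/1.77)/(4πk) = 0.006457/(4π·37.7) = 1.363×10^-5 K/W
  R_cork board = (1/1.77 − 1/2.25)/(4πk) = 0.1205/(4π·0.0399) = 0.2404 K/W
  R_aerogel blanket = (1/2.25 − 1/3.00)/(4πk) = 0.1111/(4π·0.0150) = 0.5895 K/W
ΣR = 1.363×10^-5 + 0.2404 + 0.5895 = 0.8299 K/W
Q = ΔT/ΣR = (-180 °C − 23.3 °C)/0.8299 = -245 W
(Negative Q ⇒ heat flows inward; heat gain = 245 W.)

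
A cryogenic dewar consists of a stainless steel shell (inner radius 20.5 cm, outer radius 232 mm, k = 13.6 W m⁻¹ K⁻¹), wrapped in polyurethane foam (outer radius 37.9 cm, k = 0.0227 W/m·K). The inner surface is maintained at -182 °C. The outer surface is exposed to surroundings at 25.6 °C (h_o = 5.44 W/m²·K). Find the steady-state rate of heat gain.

Resistance network (inner→outer):
  R_stainless steel = (1/0.205 − 1/0.232)/(4πk) = 0.5677/(4π·13.6) = 0.003322 K/W
  R_polyurethane foam = (1/0.232 − 1/0.379)/(4πk) = 1.672/(4π·0.0227) = 5.861 K/W
  R_conv,out = 1/(4πr²h) = 1/(4π·0.379²·5.44) = 0.1018 K/W
ΣR = 0.003322 + 5.861 + 0.1018 = 5.966 K/W
Q = ΔT/ΣR = (-182 °C − 25.6 °C)/5.966 = -34.8 W
(Negative Q ⇒ heat flows inward; heat gain = 34.8 W.)

Q = 34.8 W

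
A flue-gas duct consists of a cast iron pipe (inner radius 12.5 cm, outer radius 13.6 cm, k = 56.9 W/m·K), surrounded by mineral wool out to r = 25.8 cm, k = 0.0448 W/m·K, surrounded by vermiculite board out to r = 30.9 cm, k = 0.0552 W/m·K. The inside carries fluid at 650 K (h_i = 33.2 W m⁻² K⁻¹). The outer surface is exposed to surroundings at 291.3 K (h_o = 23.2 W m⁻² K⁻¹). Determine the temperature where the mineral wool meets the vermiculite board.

T = 359.4 K

Treat each layer as a resistance in series:
  R'_conv,in = 1/(2πr h) = 1/(2π·0.125·33.2) = 0.03835 m·K/W
  R'_cast iron = ln(0.136/0.125)/(2πk) = 0.08434/(2π·56.9) = 2.359×10^-4 m·K/W
  R'_mineral wool = ln(0.258/0.136)/(2πk) = 0.6403/(2π·0.0448) = 2.275 m·K/W
  R'_vermiculite board = ln(0.309/0.258)/(2πk) = 0.1804/(2π·0.0552) = 0.5201 m·K/W
  R'_conv,out = 1/(2πr h) = 1/(2π·0.309·23.2) = 0.02220 m·K/W
ΣR = 0.03835 + 2.359×10^-4 + 2.275 + 0.5201 + 0.02220 = 2.856 m·K/W
Q' = ΔT/ΣR = (650 K − 291.3 K)/2.856 = 125.6 W/m
From the inner boundary to the mineral wool/vermiculite board interface, ΣR_partial = 2.314 m·K/W.
T_interface = T_in − Q'·ΣR_partial = 650 K − (125.6)(2.314) = 359.4 K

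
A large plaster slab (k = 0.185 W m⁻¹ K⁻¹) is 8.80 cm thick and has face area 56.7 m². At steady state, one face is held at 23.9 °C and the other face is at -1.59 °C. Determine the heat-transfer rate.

Q = kA·ΔT/L = 0.185 × 56.7 × |23.9 °C − -1.59 °C| / 0.0880 = 3040 W

Q = 3040 W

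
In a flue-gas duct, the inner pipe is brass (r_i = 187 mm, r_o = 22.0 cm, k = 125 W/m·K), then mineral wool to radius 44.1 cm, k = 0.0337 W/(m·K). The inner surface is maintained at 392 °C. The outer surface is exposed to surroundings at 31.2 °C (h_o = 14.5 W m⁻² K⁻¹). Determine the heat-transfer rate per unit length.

Q' = 109 W/m

Resistance network (inner→outer):
  R'_brass = ln(0.220/0.187)/(2πk) = 0.1625/(2π·125) = 2.069×10^-4 m·K/W
  R'_mineral wool = ln(0.441/0.220)/(2πk) = 0.6954/(2π·0.0337) = 3.284 m·K/W
  R'_conv,out = 1/(2πr h) = 1/(2π·0.441·14.5) = 0.02489 m·K/W
ΣR = 2.069×10^-4 + 3.284 + 0.02489 = 3.309 m·K/W
Q' = ΔT/ΣR = (392 °C − 31.2 °C)/3.309 = 109 W/m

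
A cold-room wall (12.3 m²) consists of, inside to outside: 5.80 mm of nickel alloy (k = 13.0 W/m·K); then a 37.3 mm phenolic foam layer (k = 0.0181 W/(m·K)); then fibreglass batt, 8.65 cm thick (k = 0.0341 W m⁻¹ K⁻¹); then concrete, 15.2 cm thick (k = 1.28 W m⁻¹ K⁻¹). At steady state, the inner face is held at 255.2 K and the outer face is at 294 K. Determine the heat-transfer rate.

Series thermal resistances, inner to outer:
  R_nickel alloy = L/(kA) = 0.00580/(13.0·12.3) = 3.627×10^-5 K/W
  R_phenolic foam = L/(kA) = 0.0373/(0.0181·12.3) = 0.1675 K/W
  R_fibreglass batt = L/(kA) = 0.0865/(0.0341·12.3) = 0.2062 K/W
  R_concrete = L/(kA) = 0.152/(1.28·12.3) = 0.009654 K/W
ΣR = 3.627×10^-5 + 0.1675 + 0.2062 + 0.009654 = 0.3834 K/W
Q = ΔT/ΣR = (255.2 K − 294 K)/0.3834 = -101 W
(Negative Q ⇒ heat flows inward; heat gain = 101 W.)

Q = 101 W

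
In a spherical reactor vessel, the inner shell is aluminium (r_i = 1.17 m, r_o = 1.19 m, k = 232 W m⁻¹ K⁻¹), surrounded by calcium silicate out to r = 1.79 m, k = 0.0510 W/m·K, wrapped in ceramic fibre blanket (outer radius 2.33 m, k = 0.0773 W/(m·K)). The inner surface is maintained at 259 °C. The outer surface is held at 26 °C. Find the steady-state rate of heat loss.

Series thermal resistances, inner to outer:
  R_aluminium = (1/1.17 − 1/1.19)/(4πk) = 0.01436/(4π·232) = 4.927×10^-6 K/W
  R_calcium silicate = (1/1.19 − 1/1.79)/(4πk) = 0.2817/(4π·0.0510) = 0.4395 K/W
  R_ceramic fibre blanket = (1/1.79 − 1/2.33)/(4πk) = 0.1295/(4π·0.0773) = 0.1333 K/W
ΣR = 4.927×10^-6 + 0.4395 + 0.1333 = 0.5728 K/W
Q = ΔT/ΣR = (259 °C − 26 °C)/0.5728 = 407 W

Q = 407 W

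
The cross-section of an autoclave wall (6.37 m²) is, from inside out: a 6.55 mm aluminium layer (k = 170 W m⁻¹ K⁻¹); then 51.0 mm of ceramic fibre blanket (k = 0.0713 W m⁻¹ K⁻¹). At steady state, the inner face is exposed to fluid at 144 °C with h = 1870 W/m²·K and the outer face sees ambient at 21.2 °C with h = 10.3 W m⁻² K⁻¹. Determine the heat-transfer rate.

Series thermal resistances, inner to outer:
  R_conv,in = 1/(hA) = 1/(1870·6.37) = 8.395×10^-5 K/W
  R_aluminium = L/(kA) = 0.00655/(170·6.37) = 6.049×10^-6 K/W
  R_ceramic fibre blanket = L/(kA) = 0.0510/(0.0713·6.37) = 0.1123 K/W
  R_conv,out = 1/(hA) = 1/(10.3·6.37) = 0.01524 K/W
ΣR = 8.395×10^-5 + 6.049×10^-6 + 0.1123 + 0.01524 = 0.1276 K/W
Q = ΔT/ΣR = (144 °C − 21.2 °C)/0.1276 = 962 W

Q = 962 W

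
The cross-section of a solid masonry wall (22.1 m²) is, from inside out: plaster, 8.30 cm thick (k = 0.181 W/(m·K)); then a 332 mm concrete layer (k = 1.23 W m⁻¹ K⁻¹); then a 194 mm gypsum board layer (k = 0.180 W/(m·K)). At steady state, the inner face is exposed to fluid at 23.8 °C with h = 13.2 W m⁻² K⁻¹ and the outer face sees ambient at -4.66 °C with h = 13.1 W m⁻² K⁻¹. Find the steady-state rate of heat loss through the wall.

Resistance network (inner→outer):
  R_conv,in = 1/(hA) = 1/(13.2·22.1) = 0.003428 K/W
  R_plaster = L/(kA) = 0.0830/(0.181·22.1) = 0.02075 K/W
  R_concrete = L/(kA) = 0.332/(1.23·22.1) = 0.01221 K/W
  R_gypsum board = L/(kA) = 0.194/(0.180·22.1) = 0.04877 K/W
  R_conv,out = 1/(hA) = 1/(13.1·22.1) = 0.003454 K/W
ΣR = 0.003428 + 0.02075 + 0.01221 + 0.04877 + 0.003454 = 0.08861 K/W
Q = ΔT/ΣR = (23.8 °C − -4.66 °C)/0.08861 = 321 W

Q = 321 W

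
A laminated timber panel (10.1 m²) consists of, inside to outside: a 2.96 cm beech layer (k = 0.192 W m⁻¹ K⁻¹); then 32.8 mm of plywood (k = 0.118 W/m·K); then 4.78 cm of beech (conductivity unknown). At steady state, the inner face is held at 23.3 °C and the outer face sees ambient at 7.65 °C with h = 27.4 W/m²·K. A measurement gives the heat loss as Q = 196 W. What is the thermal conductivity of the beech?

ΣR = ΔT/Q = |23.3 − 7.65|/196 = 0.07985 K/W
Known resistances:
  R_beech = L/(kA) = 0.0296/(0.192·10.1) = 0.01526 K/W
  R_plywood = L/(kA) = 0.0328/(0.118·10.1) = 0.02752 K/W
  R_conv,out = 1/(hA) = 1/(27.4·10.1) = 0.003614 K/W
R_beech = ΣR − ΣR_known = 0.07985 − 0.04639 = 0.03346 K/W
L/(kA) = 0.03346 ⇒ k = 0.0478/(0.03346·10.1) = 0.141 W/m·K

k = 0.141 W/m·K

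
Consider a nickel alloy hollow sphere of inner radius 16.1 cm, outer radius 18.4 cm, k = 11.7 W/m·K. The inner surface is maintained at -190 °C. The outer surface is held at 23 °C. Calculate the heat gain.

Q = 4πk·ΔT/(1/r₁ − 1/r₂) = 4π × 11.7 × 213 / (1/0.161 − 1/0.184) = 40300 W

Q = 40.3 kW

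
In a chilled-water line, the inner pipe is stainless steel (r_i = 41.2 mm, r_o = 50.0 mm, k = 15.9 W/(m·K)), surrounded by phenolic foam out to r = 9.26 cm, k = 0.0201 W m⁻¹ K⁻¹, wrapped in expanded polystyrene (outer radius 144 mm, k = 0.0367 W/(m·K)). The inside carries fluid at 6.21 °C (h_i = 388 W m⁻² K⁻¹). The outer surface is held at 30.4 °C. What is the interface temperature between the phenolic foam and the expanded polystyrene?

T = 23.6 °C

Resistance network (inner→outer):
  R'_conv,in = 1/(2πr h) = 1/(2π·0.0412·388) = 0.009956 m·K/W
  R'_stainless steel = ln(0.0500/0.0412)/(2πk) = 0.1936/(2π·15.9) = 0.001938 m·K/W
  R'_phenolic foam = ln(0.0926/0.0500)/(2πk) = 0.6163/(2π·0.0201) = 4.880 m·K/W
  R'_expanded polystyrene = ln(0.144/0.0926)/(2πk) = 0.4415/(2π·0.0367) = 1.915 m·K/W
ΣR = 0.009956 + 0.001938 + 4.880 + 1.915 = 6.807 m·K/W
Q' = ΔT/ΣR = (6.21 °C − 30.4 °C)/6.807 = -3.554 W/m
From the inner boundary to the phenolic foam/expanded polystyrene interface, ΣR_partial = 4.892 m·K/W.
T_interface = T_in − Q'·ΣR_partial = 6.21 °C − (-3.554)(4.892) = 23.6 °C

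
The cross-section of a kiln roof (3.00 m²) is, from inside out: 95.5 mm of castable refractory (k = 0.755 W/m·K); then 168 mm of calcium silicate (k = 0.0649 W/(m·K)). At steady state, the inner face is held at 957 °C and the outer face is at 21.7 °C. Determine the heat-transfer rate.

Resistance network (inner→outer):
  R_castable refractory = L/(kA) = 0.0955/(0.755·3.00) = 0.04216 K/W
  R_calcium silicate = L/(kA) = 0.168/(0.0649·3.00) = 0.8629 K/W
ΣR = 0.04216 + 0.8629 = 0.9051 K/W
Q = ΔT/ΣR = (957 °C − 21.7 °C)/0.9051 = 1030 W

Q = 1030 W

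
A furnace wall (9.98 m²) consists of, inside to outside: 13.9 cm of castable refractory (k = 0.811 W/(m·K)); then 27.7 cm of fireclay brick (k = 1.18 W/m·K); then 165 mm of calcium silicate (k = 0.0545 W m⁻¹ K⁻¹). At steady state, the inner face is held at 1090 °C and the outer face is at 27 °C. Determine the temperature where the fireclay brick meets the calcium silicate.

Resistance network (inner→outer):
  R_castable refractory = L/(kA) = 0.139/(0.811·9.98) = 0.01717 K/W
  R_fireclay brick = L/(kA) = 0.277/(1.18·9.98) = 0.02352 K/W
  R_calcium silicate = L/(kA) = 0.165/(0.0545·9.98) = 0.3034 K/W
ΣR = 0.01717 + 0.02352 + 0.3034 = 0.3441 K/W
Q = ΔT/ΣR = (1090 °C − 27 °C)/0.3441 = 3089 W
From the inner boundary to the fireclay brick/calcium silicate interface, ΣR_partial = 0.04069 K/W.
T_interface = T_in − Q·ΣR_partial = 1090 °C − (3089)(0.04069) = 964 °C

T = 964 °C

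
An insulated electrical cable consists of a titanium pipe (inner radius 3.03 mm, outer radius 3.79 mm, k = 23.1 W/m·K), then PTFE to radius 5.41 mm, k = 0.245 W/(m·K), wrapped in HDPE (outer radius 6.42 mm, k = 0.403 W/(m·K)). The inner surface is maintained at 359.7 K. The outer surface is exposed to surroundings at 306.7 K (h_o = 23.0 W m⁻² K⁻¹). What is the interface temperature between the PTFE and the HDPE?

Treat each layer as a resistance in series:
  R'_titanium = ln(0.00379/0.00303)/(2πk) = 0.2238/(2π·23.1) = 0.001542 m·K/W
  R'_PTFE = ln(0.00541/0.00379)/(2πk) = 0.3559/(2π·0.245) = 0.2312 m·K/W
  R'_HDPE = ln(0.00642/0.00541)/(2πk) = 0.1712/(2π·0.403) = 0.06760 m·K/W
  R'_conv,out = 1/(2πr h) = 1/(2π·0.00642·23.0) = 1.078 m·K/W
ΣR = 0.001542 + 0.2312 + 0.06760 + 1.078 = 1.378 m·K/W
Q' = ΔT/ΣR = (359.7 K − 306.7 K)/1.378 = 38.46 W/m
From the inner boundary to the PTFE/HDPE interface, ΣR_partial = 0.2327 m·K/W.
T_interface = T_in − Q'·ΣR_partial = 359.7 K − (38.46)(0.2327) = 350.8 K

T = 350.8 K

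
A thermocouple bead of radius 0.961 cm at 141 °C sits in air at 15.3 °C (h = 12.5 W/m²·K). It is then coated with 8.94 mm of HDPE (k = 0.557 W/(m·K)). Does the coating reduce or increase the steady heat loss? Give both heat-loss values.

increases: 1.82 → 4.90 W

Critical radius for a sphere: r_cr = 2k/h = 0.0891 m = 8.91 cm.
Outer radius after coating: r₂ = 0.00961 + 0.00894 = 0.01855 m.
Since r₁ < r_cr and r₂ ≤ r_cr, the coating moves toward the maximum at r_cr — heat loss rises.
Bare: R = 1/(4πr₁²h) = 68.93 K/W; Q = 125.7/68.93 = 1.82 W.
Coated: R = R_cond + R_conv = 25.67 K/W; Q = 125.7/25.67 = 4.90 W.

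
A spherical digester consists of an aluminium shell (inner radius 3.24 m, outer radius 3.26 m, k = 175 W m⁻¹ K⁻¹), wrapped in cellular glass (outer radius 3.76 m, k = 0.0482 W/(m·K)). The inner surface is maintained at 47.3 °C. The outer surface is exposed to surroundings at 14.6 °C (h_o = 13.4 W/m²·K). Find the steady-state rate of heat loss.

Resistance network (inner→outer):
  R_aluminium = (1/3.24 − 1/3.26)/(4πk) = 0.001894/(4π·175) = 8.610×10^-7 K/W
  R_cellular glass = (1/3.26 − 1/3.76)/(4πk) = 0.04079/(4π·0.0482) = 0.06735 K/W
  R_conv,out = 1/(4πr²h) = 1/(4π·3.76²·13.4) = 4.201×10^-4 K/W
ΣR = 8.610×10^-7 + 0.06735 + 4.201×10^-4 = 0.06777 K/W
Q = ΔT/ΣR = (47.3 °C − 14.6 °C)/0.06777 = 483 W

Q = 483 W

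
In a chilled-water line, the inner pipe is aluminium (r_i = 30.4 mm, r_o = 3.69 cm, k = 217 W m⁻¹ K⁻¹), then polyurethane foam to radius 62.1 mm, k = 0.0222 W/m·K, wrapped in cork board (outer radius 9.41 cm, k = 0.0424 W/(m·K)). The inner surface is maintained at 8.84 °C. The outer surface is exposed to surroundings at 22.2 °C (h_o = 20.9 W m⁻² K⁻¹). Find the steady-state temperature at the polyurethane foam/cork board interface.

Resistance network (inner→outer):
  R'_aluminium = ln(0.0369/0.0304)/(2πk) = 0.1938/(2π·217) = 1.421×10^-4 m·K/W
  R'_polyurethane foam = ln(0.0621/0.0369)/(2πk) = 0.5205/(2π·0.0222) = 3.732 m·K/W
  R'_cork board = ln(0.0941/0.0621)/(2πk) = 0.4156/(2π·0.0424) = 1.560 m·K/W
  R'_conv,out = 1/(2πr h) = 1/(2π·0.0941·20.9) = 0.08093 m·K/W
ΣR = 1.421×10^-4 + 3.732 + 1.560 + 0.08093 = 5.373 m·K/W
Q' = ΔT/ΣR = (8.84 °C − 22.2 °C)/5.373 = -2.487 W/m
From the inner boundary to the polyurethane foam/cork board interface, ΣR_partial = 3.732 m·K/W.
T_interface = T_in − Q'·ΣR_partial = 8.84 °C − (-2.487)(3.732) = 18.1 °C

T = 18.1 °C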